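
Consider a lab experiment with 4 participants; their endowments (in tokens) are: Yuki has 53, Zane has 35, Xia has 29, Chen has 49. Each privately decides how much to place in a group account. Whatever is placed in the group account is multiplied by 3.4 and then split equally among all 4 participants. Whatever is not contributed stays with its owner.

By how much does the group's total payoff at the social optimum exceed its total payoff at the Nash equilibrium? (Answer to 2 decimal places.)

398.40 tokens

The private return per contributed unit is 3.4/4 = 0.8500 < 1 for every player regardless of endowment, so the Nash equilibrium is zero contribution and the group total is Σ E_j = 53 + 35 + 29 + 49 = 166.
Each contributed unit returns 3.400 to the group, so the social optimum is full contribution by everyone: group total = 3.400 × 166 = 564.40.
Efficiency loss = (3.400 − 1) × 166 = 398.40.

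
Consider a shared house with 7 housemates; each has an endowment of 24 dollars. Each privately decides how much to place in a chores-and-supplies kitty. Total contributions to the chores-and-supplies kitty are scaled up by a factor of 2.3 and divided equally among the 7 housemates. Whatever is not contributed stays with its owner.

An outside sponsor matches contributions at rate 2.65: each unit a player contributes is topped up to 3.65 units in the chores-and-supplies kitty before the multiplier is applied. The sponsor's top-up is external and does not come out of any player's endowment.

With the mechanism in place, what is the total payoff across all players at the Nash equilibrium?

The effective private return per unit is now 2.3 × 3.65 / 7 = 1.1993 > 1, so every player's dominant strategy flips to full contribution.
At the Nash equilibrium everyone contributes 24. Group total payoff = 2.3 × 3.65 × 168 = 1410.36.

1410.36 dollars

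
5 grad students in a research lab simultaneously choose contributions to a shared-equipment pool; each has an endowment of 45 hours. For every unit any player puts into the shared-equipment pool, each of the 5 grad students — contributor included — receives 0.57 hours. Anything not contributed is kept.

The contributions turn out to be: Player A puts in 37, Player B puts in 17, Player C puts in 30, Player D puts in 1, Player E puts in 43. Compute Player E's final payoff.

74.96 hours

Total contributed: 37 + 17 + 30 + 1 + 43 = 128.
Each receives 0.57 × 128 = 72.96 from the shared-equipment pool.
Player E keeps 45 − 43 = 2, so Player E's payoff is 2 + 72.96 = 74.96.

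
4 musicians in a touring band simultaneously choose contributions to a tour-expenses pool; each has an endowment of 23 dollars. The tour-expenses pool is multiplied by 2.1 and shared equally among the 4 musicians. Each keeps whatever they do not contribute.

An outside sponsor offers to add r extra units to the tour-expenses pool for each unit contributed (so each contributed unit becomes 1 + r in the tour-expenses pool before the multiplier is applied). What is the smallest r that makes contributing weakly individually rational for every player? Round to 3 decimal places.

0.905

With matching at rate r, one contributed unit becomes (1 + r) in the tour-expenses pool and returns 2.1 × (1 + r) / 4 to the contributor.
Setting this equal to 1: 1 + r = 4/2.1 = 1.9048.
So the minimum matching rate is r = 1.9048 − 1 = 0.905.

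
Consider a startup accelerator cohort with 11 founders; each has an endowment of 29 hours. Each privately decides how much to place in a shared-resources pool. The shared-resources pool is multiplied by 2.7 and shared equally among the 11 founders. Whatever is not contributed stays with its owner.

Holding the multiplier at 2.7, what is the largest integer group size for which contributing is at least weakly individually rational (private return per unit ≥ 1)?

2

Private return per unit is 2.7/(group size), which is ≥ 1 whenever the group size is ≤ 2.7.
The largest such integer is 2.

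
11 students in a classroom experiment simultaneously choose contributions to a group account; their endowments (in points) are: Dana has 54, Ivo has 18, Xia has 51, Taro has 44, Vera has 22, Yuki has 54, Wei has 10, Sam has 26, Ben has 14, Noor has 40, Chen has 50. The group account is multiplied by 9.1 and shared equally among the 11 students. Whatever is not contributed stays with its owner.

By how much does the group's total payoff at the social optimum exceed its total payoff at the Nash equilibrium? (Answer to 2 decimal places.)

The private return per contributed unit is 9.1/11 = 0.8273 < 1 for every player regardless of endowment, so the Nash equilibrium is zero contribution and the group total is Σ E_j = 54 + 18 + 51 + 44 + 22 + 54 + 10 + 26 + 14 + 40 + 50 = 383.
Each contributed unit returns 9.100 to the group, so the social optimum is full contribution by everyone: group total = 9.100 × 383 = 3485.30.
Efficiency loss = (9.100 − 1) × 383 = 3102.30.

3102.30 points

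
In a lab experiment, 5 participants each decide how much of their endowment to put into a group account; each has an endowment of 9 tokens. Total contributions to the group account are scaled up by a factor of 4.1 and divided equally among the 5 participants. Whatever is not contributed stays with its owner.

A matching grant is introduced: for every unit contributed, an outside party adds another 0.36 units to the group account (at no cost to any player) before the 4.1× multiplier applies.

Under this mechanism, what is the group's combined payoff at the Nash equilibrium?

250.92 tokens

The effective private return per unit is now 4.1 × 1.36 / 5 = 1.1152 > 1, so every player's dominant strategy flips to full contribution.
So the Nash equilibrium is full contribution by all 5; the group earns 4.1 × 1.36 × 45 = 250.92.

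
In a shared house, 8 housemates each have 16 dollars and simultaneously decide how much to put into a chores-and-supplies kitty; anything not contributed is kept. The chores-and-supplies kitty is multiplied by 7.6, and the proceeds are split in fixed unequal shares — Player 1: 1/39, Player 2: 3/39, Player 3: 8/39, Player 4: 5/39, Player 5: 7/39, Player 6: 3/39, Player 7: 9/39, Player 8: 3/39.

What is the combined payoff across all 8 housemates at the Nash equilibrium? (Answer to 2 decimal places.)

444.80 dollars

A player with share s gets back 7.6·s per unit contributed, so full contribution is dominant for anyone with s > 1/7.6 = 0.1316 and zero contribution is dominant for anyone below.
The shares above 0.1316 belong to Player 3, Player 5 and Player 7, contributing 16 each; the remaining 5 contribute 0. Total contributed: 48.
The chores-and-supplies kitty pays out 7.6 × 48 = 364.80 in total (split across the unequal shares, but the aggregate is all that matters for the group sum).
The 5 free-riders keep 16 each, adding 80. Group total = 80 + 364.80 = 444.80.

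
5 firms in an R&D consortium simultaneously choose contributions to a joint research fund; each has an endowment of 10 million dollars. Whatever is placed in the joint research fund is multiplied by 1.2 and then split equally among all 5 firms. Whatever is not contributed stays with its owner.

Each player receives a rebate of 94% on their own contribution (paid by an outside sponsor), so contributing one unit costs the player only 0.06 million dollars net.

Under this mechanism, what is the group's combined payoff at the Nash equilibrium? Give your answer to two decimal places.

The effective private return per unit is now (1.2/5) / 0.06 = 4.0000 > 1, so every player's dominant strategy flips to full contribution.
At the Nash equilibrium everyone contributes 10. Group total payoff = 5 × (10 × 0.94 + 1.2 × 10) = 107.00.

107.00 million dollars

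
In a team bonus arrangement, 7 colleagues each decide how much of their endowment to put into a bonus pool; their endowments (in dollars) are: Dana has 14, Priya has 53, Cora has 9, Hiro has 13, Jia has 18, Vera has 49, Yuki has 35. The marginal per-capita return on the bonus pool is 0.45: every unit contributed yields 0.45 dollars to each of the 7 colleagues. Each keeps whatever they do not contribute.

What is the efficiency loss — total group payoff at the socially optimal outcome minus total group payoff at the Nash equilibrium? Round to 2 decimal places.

410.65 dollars

The private return per contributed unit is 0.45 < 1 for everyone, so the Nash equilibrium is zero contribution and the group total is Σ E_j = 14 + 53 + 9 + 13 + 18 + 49 + 35 = 191.
Each contributed unit returns 3.150 to the group, so the social optimum is full contribution by everyone: group total = 3.150 × 191 = 601.65.
Efficiency loss = (3.150 − 1) × 191 = 410.65.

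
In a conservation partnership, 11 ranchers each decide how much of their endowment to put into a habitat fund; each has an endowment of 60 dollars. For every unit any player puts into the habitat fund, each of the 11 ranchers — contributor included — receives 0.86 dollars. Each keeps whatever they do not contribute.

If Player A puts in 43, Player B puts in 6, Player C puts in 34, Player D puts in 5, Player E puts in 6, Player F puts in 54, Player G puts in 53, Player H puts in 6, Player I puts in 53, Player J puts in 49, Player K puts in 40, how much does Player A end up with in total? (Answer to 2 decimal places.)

Total contributed: 43 + 6 + 34 + 5 + 6 + 54 + 53 + 6 + 53 + 49 + 40 = 349.
Each receives 0.86 × 349 = 300.14 from the habitat fund.
Player A keeps 60 − 43 = 17, so Player A's payoff is 17 + 300.14 = 317.14.

317.14 dollars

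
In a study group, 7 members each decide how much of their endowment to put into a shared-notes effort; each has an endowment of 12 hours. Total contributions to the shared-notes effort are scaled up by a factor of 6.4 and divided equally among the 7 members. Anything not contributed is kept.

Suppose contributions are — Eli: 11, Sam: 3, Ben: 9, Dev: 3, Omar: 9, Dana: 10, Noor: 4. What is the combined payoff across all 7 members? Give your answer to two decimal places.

348.60 hours

Total contributed: 11 + 3 + 9 + 3 + 9 + 10 + 4 = 49; total kept: 7 × 12 − 49 = 35.
The shared-notes effort pays out 6.4 × 49 = 313.60 in aggregate.
Group total = 35 + 313.60 = 348.60.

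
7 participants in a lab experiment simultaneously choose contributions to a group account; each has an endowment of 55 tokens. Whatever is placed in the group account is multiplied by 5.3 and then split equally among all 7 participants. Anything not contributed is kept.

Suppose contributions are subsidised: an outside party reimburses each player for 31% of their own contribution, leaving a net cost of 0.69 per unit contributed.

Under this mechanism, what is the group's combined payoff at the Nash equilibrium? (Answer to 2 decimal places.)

With the mechanism, a contributed unit returns (5.3/7) / 0.69 = 1.0973 per unit of net cost to the contributor — now above 1 — so contributing fully is weakly dominant for every player.
At the Nash equilibrium everyone contributes 55. Group total payoff = 7 × (55 × 0.31 + 5.3 × 55) = 2159.85.

2159.85 tokens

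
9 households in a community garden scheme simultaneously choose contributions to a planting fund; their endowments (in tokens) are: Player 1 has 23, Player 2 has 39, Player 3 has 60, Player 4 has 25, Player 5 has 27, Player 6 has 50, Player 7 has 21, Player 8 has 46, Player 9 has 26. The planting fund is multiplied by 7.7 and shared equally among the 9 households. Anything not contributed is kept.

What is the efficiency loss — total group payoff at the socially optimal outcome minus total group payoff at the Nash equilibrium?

The private return per contributed unit is 7.7/9 = 0.8556 < 1 for every player regardless of endowment, so the Nash equilibrium is zero contribution and the group total is Σ E_j = 23 + 39 + 60 + 25 + 27 + 50 + 21 + 46 + 26 = 317.
Each contributed unit returns 7.700 to the group, so the social optimum is full contribution by everyone: group total = 7.700 × 317 = 2440.90.
Efficiency loss = (7.700 − 1) × 317 = 2123.90.

2123.90 tokens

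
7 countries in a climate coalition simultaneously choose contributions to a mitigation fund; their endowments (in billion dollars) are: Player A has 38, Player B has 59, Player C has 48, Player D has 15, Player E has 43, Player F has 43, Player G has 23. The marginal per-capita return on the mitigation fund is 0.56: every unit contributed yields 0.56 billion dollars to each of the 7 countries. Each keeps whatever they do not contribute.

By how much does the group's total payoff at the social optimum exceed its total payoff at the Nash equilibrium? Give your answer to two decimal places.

The private return per contributed unit is 0.56 < 1 for everyone, so the Nash equilibrium is zero contribution and the group total is Σ E_j = 38 + 59 + 48 + 15 + 43 + 43 + 23 = 269.
Each contributed unit returns 3.920 to the group, so the social optimum is full contribution by everyone: group total = 3.920 × 269 = 1054.48.
Efficiency loss = (3.920 − 1) × 269 = 785.48.

785.48 billion dollars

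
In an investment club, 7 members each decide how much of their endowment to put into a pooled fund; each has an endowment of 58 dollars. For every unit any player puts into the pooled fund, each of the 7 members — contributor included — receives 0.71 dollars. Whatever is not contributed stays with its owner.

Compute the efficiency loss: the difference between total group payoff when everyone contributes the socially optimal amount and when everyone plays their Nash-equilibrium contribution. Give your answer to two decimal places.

The private return per contributed unit is 0.71 < 1, so contributing 0 is dominant for every player. At the Nash equilibrium everyone keeps their 58, and the group total is 7 × 58 = 406.
Each contributed unit returns 4.970 to the group as a whole (0.71 to each of 7 players), which exceeds 1, so the social optimum is full contribution: group total = 4.970 × 406 = 2017.82.
Efficiency loss = 2017.82 − 406 = 1611.82.

1611.82 dollars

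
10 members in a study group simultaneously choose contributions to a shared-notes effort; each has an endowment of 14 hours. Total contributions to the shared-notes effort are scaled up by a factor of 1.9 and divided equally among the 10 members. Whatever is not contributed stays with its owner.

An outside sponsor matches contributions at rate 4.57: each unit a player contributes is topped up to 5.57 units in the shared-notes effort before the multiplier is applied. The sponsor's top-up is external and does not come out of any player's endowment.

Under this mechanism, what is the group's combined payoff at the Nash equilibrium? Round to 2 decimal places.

Under the mechanism each unit contributed yields 1.9 × 5.57 / 10 = 1.0583 back to its contributor per unit of net cost, which exceeds 1, making full contribution the dominant choice for everyone.
So the Nash equilibrium is full contribution by all 10; the group earns 1.9 × 5.57 × 140 = 1481.62.

1481.62 hours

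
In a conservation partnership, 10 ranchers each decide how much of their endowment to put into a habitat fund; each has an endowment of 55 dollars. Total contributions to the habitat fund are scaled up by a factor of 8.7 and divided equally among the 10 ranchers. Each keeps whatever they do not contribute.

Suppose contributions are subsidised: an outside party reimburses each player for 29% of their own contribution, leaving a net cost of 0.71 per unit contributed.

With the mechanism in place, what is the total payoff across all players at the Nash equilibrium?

4944.50 dollars

With the mechanism, a contributed unit returns (8.7/10) / 0.71 = 1.2254 per unit of net cost to the contributor — now above 1 — so contributing fully is weakly dominant for every player.
So the Nash equilibrium is full contribution by all 10; the group earns 10 × (55 × 0.29 + 8.7 × 55) = 4944.50.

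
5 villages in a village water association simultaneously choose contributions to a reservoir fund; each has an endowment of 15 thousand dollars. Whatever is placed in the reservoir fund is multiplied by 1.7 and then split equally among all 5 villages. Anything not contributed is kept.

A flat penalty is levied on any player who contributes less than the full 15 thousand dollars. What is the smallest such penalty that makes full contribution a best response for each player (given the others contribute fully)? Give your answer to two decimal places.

Given the others contribute fully, the best deviation is to contribute 0 (any partial contribution still incurs the fine and gives up units whose private return 0.3400 is below 1).
Deviating from 15 to 0 saves 15 thousand dollars but forfeits the deviator's share of the drop in the reservoir fund: 1.7/5 × 15 = 5.10.
So the deviation gain is 15 − 5.10 = 9.90, and the fine must be at least 9.90 thousand dollars to wipe it out.

9.90 thousand dollars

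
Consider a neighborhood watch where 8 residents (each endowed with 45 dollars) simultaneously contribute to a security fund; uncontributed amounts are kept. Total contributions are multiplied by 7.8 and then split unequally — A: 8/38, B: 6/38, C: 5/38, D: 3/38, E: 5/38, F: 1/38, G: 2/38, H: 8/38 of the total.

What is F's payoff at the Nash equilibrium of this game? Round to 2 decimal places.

91.18 dollars

Player j's private return per contributed unit is 7.8 × (j's share). Contributing is weakly dominant for j when that share is at least 1/7.8 = 0.1282, and contributing 0 is dominant otherwise.
A, B, C, E and H clear that bar, contributing 45 each; the remaining 3 contribute 0. Total contributed: 225.
F keeps 45 and receives 7.8 × 225 × 1/38 = 46.18 from the security fund, for a payoff of 91.18.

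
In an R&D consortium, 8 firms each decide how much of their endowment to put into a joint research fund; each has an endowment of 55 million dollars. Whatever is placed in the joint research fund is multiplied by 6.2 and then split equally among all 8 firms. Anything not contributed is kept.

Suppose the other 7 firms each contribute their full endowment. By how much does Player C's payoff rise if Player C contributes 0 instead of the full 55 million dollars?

12.38 million dollars

Switching from a contribution of 55 to 0 lets Player C keep an extra 55 million dollars, but lowers the joint research fund by 55, which costs Player C their own share of that drop: 6.2/8 × 55 = 42.62.
Net gain = 55 − 42.62 = 12.38. The private return per contributed unit (0.7750) is below 1, so free-riding is indeed the best response regardless of what the others do.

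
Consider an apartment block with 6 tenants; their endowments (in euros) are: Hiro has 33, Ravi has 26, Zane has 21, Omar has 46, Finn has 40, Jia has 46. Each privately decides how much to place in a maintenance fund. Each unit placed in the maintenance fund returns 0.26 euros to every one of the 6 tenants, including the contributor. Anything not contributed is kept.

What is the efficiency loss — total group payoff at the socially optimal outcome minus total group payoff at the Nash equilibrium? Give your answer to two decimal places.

The private return per contributed unit is 0.26 < 1 for everyone, so the Nash equilibrium is zero contribution and the group total is Σ E_j = 33 + 26 + 21 + 46 + 40 + 46 = 212.
Each contributed unit returns 1.560 to the group, so the social optimum is full contribution by everyone: group total = 1.560 × 212 = 330.72.
Efficiency loss = (1.560 − 1) × 212 = 118.72.

118.72 euros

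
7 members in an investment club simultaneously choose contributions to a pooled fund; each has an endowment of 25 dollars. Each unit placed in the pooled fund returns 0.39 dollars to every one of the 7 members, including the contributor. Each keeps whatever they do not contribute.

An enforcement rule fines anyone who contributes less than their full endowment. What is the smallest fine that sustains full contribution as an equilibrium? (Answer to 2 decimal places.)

15.25 dollars

Given the others contribute fully, the best deviation is to contribute 0 (any partial contribution still incurs the fine and gives up units whose private return 0.39 is below 1).
Deviating from 25 to 0 saves 25 dollars but forfeits the deviator's share of the drop in the pooled fund: 0.39 × 25 = 9.75.
So the deviation gain is 25 − 9.75 = 15.25, and the fine must be at least 15.25 dollars to wipe it out.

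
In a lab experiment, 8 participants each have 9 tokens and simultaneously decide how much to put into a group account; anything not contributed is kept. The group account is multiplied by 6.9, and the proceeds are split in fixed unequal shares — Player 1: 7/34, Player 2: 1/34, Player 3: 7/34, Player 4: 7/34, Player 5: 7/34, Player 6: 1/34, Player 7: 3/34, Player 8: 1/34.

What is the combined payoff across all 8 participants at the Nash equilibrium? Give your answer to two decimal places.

284.40 tokens

Player j's private return per contributed unit is 6.9 × (j's share). Contributing is weakly dominant for j when that share is at least 1/6.9 = 0.1449, and contributing 0 is dominant otherwise.
Player 1, Player 3, Player 4 and Player 5 are above the threshold, contributing 9 each; the remaining 4 contribute 0. Total contributed: 36.
The group account pays out 6.9 × 36 = 248.40 in total (split across the unequal shares, but the aggregate is all that matters for the group sum).
The 4 free-riders keep 9 each, adding 36. Group total = 36 + 248.40 = 284.40.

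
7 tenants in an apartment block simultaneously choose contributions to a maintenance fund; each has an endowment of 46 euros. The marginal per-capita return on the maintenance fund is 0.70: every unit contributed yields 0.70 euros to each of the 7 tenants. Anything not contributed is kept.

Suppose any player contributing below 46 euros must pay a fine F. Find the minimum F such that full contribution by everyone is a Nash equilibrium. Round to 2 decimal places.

13.80 euros

Given the others contribute fully, the best deviation is to contribute 0 (any partial contribution still incurs the fine and gives up units whose private return 0.70 is below 1).
Deviating from 46 to 0 saves 46 euros but forfeits the deviator's share of the drop in the maintenance fund: 0.70 × 46 = 32.20.
So the deviation gain is 46 − 32.20 = 13.80, and the fine must be at least 13.80 euros to wipe it out.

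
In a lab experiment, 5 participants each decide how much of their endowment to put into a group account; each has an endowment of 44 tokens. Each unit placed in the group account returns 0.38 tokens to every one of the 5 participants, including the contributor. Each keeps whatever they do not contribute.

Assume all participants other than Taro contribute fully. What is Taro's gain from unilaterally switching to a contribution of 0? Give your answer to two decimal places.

27.28 tokens

Switching from a contribution of 44 to 0 lets Taro keep an extra 44 tokens, but lowers the group account by 44, which costs Taro their own share of that drop: 0.38 × 44 = 16.72.
Net gain = 44 − 16.72 = 27.28. The private return per contributed unit (0.38) is below 1, so free-riding is indeed the best response regardless of what the others do.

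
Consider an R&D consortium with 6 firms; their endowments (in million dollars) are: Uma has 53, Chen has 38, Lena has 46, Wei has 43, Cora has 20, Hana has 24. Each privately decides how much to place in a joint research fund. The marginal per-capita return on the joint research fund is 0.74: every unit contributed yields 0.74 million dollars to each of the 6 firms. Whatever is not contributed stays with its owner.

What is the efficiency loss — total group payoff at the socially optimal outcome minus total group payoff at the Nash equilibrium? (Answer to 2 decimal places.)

The private return per contributed unit is 0.74 < 1 for everyone, so the Nash equilibrium is zero contribution and the group total is Σ E_j = 53 + 38 + 46 + 43 + 20 + 24 = 224.
Each contributed unit returns 4.440 to the group, so the social optimum is full contribution by everyone: group total = 4.440 × 224 = 994.56.
Efficiency loss = (4.440 − 1) × 224 = 770.56.

770.56 million dollars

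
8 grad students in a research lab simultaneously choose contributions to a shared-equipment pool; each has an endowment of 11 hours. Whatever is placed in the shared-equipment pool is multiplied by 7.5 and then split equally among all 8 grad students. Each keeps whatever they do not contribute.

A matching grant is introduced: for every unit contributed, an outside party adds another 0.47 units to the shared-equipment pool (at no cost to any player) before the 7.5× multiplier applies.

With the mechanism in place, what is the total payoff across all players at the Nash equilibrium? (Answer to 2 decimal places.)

Under the mechanism each unit contributed yields 7.5 × 1.47 / 8 = 1.3781 back to its contributor per unit of net cost, which exceeds 1, making full contribution the dominant choice for everyone.
At the Nash equilibrium everyone contributes 11. Group total payoff = 7.5 × 1.47 × 88 = 970.20.

970.20 hours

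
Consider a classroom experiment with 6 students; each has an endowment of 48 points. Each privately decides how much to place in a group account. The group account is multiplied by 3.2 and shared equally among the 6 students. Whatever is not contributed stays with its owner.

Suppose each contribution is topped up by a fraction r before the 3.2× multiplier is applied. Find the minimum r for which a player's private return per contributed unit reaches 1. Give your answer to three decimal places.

With matching at rate r, one contributed unit becomes (1 + r) in the group account and returns 3.2 × (1 + r) / 6 to the contributor.
Setting this equal to 1: 1 + r = 6/3.2 = 1.8750.
So the minimum matching rate is r = 1.8750 − 1 = 0.875.

0.875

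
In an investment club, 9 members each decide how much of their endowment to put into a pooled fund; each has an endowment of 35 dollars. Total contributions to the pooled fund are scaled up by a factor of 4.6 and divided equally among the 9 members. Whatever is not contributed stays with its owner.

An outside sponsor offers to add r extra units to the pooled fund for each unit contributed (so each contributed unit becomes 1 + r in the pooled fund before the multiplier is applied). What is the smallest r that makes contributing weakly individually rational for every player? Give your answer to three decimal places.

0.957

With matching at rate r, one contributed unit becomes (1 + r) in the pooled fund and returns 4.6 × (1 + r) / 9 to the contributor.
Setting this equal to 1: 1 + r = 9/4.6 = 1.9565.
So the minimum matching rate is r = 1.9565 − 1 = 0.957.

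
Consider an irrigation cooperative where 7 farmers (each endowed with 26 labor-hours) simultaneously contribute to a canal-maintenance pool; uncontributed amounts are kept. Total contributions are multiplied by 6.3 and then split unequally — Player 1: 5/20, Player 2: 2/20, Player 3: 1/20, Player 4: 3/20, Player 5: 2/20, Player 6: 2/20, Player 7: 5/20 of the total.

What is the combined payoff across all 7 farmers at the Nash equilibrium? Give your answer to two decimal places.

457.60 labor-hours

For player j, contributing a unit is worthwhile iff 6.3 × (j's share) ≥ 1, i.e. iff j's share is at least 0.1587.
Player 1 and Player 7 are above the threshold, contributing 26 each; the remaining 5 contribute 0. Total contributed: 52.
The canal-maintenance pool pays out 6.3 × 52 = 327.60 in total (split across the unequal shares, but the aggregate is all that matters for the group sum).
The 5 free-riders keep 26 each, adding 130. Group total = 130 + 327.60 = 457.60.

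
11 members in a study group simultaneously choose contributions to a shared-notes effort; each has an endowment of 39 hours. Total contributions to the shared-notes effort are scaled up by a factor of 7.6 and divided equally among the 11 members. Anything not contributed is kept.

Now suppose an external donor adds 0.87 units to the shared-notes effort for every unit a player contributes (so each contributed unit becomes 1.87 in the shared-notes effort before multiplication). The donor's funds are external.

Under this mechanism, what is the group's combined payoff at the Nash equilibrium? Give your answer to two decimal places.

6096.95 hours

The effective private return per unit is now 7.6 × 1.87 / 11 = 1.2920 > 1, so every player's dominant strategy flips to full contribution.
So the Nash equilibrium is full contribution by all 11; the group earns 7.6 × 1.87 × 429 = 6096.95.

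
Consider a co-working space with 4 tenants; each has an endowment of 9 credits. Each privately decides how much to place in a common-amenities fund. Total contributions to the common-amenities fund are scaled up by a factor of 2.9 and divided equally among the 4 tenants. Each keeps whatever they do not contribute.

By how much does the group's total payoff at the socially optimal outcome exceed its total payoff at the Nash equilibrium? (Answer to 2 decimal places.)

Each contributed unit returns 2.9/4 = 0.7250 to its contributor — below 1 — so contributing 0 is dominant for every player. At the Nash equilibrium everyone keeps their 9, and the group total is 4 × 9 = 36.
Each contributed unit returns 2.900 to the group as a whole (0.7250 to each of 4 players), which exceeds 1, so the social optimum is full contribution: group total = 2.900 × 36 = 104.40.
Efficiency loss = 104.40 − 36 = 68.40.

68.40 credits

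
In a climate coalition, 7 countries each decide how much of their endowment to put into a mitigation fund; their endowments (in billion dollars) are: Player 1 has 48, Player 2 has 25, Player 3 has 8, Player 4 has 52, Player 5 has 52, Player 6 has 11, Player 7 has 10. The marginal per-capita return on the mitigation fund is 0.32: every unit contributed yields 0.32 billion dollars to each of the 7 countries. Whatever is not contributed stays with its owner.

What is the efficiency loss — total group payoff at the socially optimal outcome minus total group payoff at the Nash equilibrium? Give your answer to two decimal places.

255.44 billion dollars

The private return per contributed unit is 0.32 < 1 for everyone, so the Nash equilibrium is zero contribution and the group total is Σ E_j = 48 + 25 + 8 + 52 + 52 + 11 + 10 = 206.
Each contributed unit returns 2.240 to the group, so the social optimum is full contribution by everyone: group total = 2.240 × 206 = 461.44.
Efficiency loss = (2.240 − 1) × 206 = 255.44.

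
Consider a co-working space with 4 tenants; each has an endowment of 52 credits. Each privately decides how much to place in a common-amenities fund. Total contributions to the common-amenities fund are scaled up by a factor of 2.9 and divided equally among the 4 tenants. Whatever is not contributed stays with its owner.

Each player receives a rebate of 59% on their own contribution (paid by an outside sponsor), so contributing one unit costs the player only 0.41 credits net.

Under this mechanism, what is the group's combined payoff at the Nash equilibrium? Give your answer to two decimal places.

With the mechanism, a contributed unit returns (2.9/4) / 0.41 = 1.7683 per unit of net cost to the contributor — now above 1 — so contributing fully is weakly dominant for every player.
So the Nash equilibrium is full contribution by all 4; the group earns 4 × (52 × 0.59 + 2.9 × 52) = 725.92.

725.92 credits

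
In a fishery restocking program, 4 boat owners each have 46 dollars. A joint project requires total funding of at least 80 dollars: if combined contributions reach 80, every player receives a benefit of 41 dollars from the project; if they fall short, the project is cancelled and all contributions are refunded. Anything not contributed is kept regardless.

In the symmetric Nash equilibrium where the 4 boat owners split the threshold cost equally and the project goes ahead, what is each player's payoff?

67 dollars

Equal share of the threshold: 80/4 = 20.
At this profile no one gains by cutting their contribution: any cut drops the total below 80, the project is cancelled, contributions are refunded, and the deviator ends with 46, which is less than 46 − 20 + 41 = 67. Contributing more than 20 just wastes the excess. So contributing exactly 20 is a best response.
Each player's payoff: 46 − 20 + 41 = 67.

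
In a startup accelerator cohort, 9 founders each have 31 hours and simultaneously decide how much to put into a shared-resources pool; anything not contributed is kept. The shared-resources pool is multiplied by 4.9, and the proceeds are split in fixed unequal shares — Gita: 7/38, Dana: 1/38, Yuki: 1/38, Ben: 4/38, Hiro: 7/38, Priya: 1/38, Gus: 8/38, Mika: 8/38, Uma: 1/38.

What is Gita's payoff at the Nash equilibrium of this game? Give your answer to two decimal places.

86.96 hours

Player j's private return per contributed unit is 4.9 × (j's share). Contributing is weakly dominant for j when that share is at least 1/4.9 = 0.2041, and contributing 0 is dominant otherwise.
Gus and Mika are above the threshold, contributing 31 each; the remaining 7 contribute 0. Total contributed: 62.
Gita keeps 31 and receives 4.9 × 62 × 7/38 = 55.96 from the shared-resources pool, for a payoff of 86.96.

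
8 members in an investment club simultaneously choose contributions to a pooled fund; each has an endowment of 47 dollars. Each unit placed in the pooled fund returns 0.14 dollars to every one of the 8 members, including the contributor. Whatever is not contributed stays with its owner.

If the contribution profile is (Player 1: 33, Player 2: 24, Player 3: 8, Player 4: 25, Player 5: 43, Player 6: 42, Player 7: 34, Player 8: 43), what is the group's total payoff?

406.24 dollars

Total contributed: 33 + 24 + 8 + 25 + 43 + 42 + 34 + 43 = 252; total kept: 8 × 47 − 252 = 124.
The pooled fund pays out 0.14 × 8 × 252 = 282.24 in aggregate.
Group total = 124 + 282.24 = 406.24.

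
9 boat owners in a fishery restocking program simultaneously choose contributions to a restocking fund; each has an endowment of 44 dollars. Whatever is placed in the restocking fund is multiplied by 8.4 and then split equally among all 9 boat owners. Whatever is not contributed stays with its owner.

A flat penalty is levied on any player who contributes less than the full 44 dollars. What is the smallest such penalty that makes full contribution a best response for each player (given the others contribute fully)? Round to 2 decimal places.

2.93 dollars

Given the others contribute fully, the best deviation is to contribute 0 (any partial contribution still incurs the fine and gives up units whose private return 0.9333 is below 1).
Deviating from 44 to 0 saves 44 dollars but forfeits the deviator's share of the drop in the restocking fund: 8.4/9 × 44 = 41.07.
So the deviation gain is 44 − 41.07 = 2.93, and the fine must be at least 2.93 dollars to wipe it out.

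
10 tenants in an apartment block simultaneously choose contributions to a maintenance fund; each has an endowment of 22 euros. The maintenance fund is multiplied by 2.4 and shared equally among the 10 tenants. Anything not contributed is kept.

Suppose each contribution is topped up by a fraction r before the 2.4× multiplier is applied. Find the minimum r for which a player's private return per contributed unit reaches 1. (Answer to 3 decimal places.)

3.167

With matching at rate r, one contributed unit becomes (1 + r) in the maintenance fund and returns 2.4 × (1 + r) / 10 to the contributor.
Setting this equal to 1: 1 + r = 10/2.4 = 4.1667.
So the minimum matching rate is r = 4.1667 − 1 = 3.167.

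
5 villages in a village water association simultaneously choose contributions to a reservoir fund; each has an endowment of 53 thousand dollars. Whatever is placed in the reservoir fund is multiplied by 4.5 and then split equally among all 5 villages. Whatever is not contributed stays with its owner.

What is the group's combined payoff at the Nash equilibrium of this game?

265.00 thousand dollars

Each contributed unit returns 4.5/5 = 0.9000 to its contributor — below 1 — so contributing 0 is dominant for every player. At the Nash equilibrium everyone keeps their 53, and the group total is 5 × 53 = 265.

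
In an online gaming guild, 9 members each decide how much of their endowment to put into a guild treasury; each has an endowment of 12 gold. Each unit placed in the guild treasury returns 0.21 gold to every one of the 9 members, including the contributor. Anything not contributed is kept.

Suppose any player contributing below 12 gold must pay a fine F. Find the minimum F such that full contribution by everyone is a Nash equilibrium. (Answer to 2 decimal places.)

9.48 gold

Given the others contribute fully, the best deviation is to contribute 0 (any partial contribution still incurs the fine and gives up units whose private return 0.21 is below 1).
Deviating from 12 to 0 saves 12 gold but forfeits the deviator's share of the drop in the guild treasury: 0.21 × 12 = 2.52.
So the deviation gain is 12 − 2.52 = 9.48, and the fine must be at least 9.48 gold to wipe it out.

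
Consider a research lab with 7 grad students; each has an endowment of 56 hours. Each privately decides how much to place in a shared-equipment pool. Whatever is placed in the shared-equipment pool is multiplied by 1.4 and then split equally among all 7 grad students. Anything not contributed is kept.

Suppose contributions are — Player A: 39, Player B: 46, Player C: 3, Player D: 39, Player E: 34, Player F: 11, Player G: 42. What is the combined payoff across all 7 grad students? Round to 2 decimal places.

Total contributed: 39 + 46 + 3 + 39 + 34 + 11 + 42 = 214; total kept: 7 × 56 − 214 = 178.
The shared-equipment pool pays out 1.4 × 214 = 299.60 in aggregate.
Group total = 178 + 299.60 = 477.60.

477.60 hours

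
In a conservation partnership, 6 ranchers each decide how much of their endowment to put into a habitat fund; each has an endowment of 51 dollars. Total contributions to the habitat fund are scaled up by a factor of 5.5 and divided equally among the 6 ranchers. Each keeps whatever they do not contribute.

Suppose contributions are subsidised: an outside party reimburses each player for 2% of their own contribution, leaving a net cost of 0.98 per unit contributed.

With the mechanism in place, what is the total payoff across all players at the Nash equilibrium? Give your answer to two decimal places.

306.00 dollars

Even with the mechanism, each unit contributed returns only (5.5/6) / 0.98 = 0.9354 per unit of net cost, so contributing nothing is still dominant.
At the Nash equilibrium no one contributes; group total payoff = 6 × 51 = 306.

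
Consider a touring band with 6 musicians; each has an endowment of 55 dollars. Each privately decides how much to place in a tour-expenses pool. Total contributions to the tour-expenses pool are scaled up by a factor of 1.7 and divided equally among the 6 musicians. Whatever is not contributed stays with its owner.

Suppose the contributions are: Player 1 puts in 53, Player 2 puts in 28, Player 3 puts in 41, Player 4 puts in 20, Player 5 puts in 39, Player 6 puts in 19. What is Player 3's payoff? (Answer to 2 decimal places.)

70.67 dollars

Total contributed: 53 + 28 + 41 + 20 + 39 + 19 = 200.
Each receives 1.7 × 200 / 6 = 56.67 from the tour-expenses pool.
Player 3 keeps 55 − 41 = 14, so Player 3's payoff is 14 + 56.67 = 70.67.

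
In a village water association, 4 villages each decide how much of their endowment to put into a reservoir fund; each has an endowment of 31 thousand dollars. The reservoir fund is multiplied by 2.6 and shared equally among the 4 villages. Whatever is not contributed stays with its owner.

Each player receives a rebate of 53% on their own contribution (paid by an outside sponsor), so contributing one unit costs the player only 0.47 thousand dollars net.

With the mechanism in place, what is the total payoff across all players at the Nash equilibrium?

388.12 thousand dollars

With the mechanism, a contributed unit returns (2.6/4) / 0.47 = 1.3830 per unit of net cost to the contributor — now above 1 — so contributing fully is weakly dominant for every player.
At the Nash equilibrium everyone contributes 31. Group total payoff = 4 × (31 × 0.53 + 2.6 × 31) = 388.12.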